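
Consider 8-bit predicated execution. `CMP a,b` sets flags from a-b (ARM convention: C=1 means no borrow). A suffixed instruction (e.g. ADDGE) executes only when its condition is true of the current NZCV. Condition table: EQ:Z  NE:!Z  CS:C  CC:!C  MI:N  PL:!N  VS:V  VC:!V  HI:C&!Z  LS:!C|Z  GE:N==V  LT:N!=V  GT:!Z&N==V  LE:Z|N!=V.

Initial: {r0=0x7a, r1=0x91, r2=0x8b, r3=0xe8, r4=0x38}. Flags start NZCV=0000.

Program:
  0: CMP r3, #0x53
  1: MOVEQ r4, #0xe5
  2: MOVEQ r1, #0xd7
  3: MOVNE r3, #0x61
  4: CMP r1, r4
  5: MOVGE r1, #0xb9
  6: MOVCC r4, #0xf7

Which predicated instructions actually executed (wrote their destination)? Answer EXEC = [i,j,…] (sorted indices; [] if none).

0: ✓ CMP  NZCV=1010
1: · MOVEQ
2: · MOVEQ
3: ✓ MOVNE  r3←0x61
4: ✓ CMP  NZCV=0011
5: · MOVGE
6: · MOVCC

EXEC = [3]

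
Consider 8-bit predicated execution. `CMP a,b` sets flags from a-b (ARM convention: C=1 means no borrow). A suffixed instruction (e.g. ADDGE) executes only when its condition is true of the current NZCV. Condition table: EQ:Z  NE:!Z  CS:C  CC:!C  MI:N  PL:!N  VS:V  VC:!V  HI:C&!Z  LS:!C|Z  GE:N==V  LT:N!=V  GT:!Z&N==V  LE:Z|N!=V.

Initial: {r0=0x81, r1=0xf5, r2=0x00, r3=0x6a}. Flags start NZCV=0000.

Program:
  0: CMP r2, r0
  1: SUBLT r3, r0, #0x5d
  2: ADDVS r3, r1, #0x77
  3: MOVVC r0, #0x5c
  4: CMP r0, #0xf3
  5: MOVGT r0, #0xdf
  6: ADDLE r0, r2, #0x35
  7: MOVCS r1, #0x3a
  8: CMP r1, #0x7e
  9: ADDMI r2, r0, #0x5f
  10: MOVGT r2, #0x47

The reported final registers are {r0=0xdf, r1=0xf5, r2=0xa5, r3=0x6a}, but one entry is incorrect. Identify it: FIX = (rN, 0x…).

[0] flags=0000 → (cmp)
[1] flags=0000 LT?F → skip
[2] flags=0000 VS?F → skip
[3] flags=0000 VC?T → r0=0x5c
[4] flags=0000 → (cmp)
[5] flags=0000 GT?T → r0=0xdf
[6] flags=0000 LE?F → skip
[7] flags=0000 CS?F → skip
[8] flags=0011 → (cmp)
[9] flags=0011 MI?F → skip
[10] flags=0011 GT?F → skip

FIX = (r2, 0x00)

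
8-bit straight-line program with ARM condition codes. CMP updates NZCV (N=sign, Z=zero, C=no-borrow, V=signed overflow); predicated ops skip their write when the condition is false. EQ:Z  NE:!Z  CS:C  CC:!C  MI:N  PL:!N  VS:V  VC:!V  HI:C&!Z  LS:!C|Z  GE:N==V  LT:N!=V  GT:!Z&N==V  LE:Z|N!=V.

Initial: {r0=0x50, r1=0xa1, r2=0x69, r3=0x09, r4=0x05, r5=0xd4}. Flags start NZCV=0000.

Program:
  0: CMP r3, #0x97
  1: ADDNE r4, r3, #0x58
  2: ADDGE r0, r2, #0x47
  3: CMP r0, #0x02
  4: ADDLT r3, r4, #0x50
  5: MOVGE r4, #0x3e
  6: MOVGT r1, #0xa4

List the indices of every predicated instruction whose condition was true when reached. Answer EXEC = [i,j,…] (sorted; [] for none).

0: ✓ CMP  NZCV=0000
1: ✓ ADDNE  r4←0x61
2: ✓ ADDGE  r0←0xb0
3: ✓ CMP  NZCV=1010
4: ✓ ADDLT  r3←0xb1
5: · MOVGE
6: · MOVGT

EXEC = [1,2,4]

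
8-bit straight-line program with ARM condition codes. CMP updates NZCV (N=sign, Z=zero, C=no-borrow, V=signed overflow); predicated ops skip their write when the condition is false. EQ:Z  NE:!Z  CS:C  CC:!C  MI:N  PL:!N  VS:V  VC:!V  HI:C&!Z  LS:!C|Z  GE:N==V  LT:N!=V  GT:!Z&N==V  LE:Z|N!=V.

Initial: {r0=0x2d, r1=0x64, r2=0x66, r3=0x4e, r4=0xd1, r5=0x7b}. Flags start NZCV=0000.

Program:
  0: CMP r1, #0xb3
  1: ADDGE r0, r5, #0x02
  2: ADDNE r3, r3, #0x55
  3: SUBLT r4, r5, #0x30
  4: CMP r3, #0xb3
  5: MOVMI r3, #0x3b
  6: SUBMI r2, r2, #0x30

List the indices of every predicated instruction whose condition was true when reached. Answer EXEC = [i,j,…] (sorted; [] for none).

0: ✓ CMP  NZCV=1001
1: ✓ ADDGE  r0←0x7d
2: ✓ ADDNE  r3←0xa3
3: · SUBLT
4: ✓ CMP  NZCV=1000
5: ✓ MOVMI  r3←0x3b
6: ✓ SUBMI  r2←0x36

EXEC = [1,2,5,6]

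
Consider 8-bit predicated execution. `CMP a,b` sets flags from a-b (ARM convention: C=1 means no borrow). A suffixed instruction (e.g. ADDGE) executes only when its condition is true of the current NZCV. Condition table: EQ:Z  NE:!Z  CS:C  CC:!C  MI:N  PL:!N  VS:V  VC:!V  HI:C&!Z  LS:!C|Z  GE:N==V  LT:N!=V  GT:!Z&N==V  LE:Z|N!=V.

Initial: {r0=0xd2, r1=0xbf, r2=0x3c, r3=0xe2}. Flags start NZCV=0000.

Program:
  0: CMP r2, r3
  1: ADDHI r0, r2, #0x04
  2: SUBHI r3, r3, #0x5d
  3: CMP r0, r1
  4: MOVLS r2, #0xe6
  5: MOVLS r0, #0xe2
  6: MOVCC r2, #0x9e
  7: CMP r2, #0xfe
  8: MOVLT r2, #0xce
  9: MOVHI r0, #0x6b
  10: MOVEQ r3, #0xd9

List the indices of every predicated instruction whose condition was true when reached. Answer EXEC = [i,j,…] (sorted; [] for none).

0: ✓ CMP  NZCV=0000
1: · ADDHI
2: · SUBHI
3: ✓ CMP  NZCV=0010
4: · MOVLS
5: · MOVLS
6: · MOVCC
7: ✓ CMP  NZCV=0000
8: · MOVLT
9: · MOVHI
10: · MOVEQ

EXEC = []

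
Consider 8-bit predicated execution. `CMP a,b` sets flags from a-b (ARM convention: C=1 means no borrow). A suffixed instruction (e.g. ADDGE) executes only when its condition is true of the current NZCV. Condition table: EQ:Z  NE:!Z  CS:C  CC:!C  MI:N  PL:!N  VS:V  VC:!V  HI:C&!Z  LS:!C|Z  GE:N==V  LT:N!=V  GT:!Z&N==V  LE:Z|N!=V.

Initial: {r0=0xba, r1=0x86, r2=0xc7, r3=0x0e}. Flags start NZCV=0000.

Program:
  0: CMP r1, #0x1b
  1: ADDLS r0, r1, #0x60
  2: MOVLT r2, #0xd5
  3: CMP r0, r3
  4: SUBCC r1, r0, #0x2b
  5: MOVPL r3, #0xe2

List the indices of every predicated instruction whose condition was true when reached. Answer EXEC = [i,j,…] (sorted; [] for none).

[0] flags=0011 → (cmp)
[1] flags=0011 LS?F → skip
[2] flags=0011 LT?T → r2=0xd5
[3] flags=1010 → (cmp)
[4] flags=1010 CC?F → skip
[5] flags=1010 PL?F → skip

EXEC = [2]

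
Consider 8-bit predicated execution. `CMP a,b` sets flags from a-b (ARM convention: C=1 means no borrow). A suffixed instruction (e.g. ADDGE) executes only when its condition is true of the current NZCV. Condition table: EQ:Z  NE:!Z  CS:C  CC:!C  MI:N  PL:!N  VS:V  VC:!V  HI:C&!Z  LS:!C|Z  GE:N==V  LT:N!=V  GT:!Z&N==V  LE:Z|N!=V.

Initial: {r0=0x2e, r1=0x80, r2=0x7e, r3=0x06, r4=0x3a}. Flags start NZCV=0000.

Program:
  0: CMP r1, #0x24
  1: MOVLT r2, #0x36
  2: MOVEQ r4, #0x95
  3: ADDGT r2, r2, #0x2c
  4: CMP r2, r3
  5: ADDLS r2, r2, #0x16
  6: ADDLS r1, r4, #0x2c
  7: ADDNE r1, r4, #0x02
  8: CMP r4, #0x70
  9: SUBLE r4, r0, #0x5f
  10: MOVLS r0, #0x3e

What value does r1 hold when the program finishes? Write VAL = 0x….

0: ✓ CMP  NZCV=0011
1: ✓ MOVLT  r2←0x36
2: · MOVEQ
3: · ADDGT
4: ✓ CMP  NZCV=0010
5: · ADDLS
6: · ADDLS
7: ✓ ADDNE  r1←0x3c
8: ✓ CMP  NZCV=1000
9: ✓ SUBLE  r4←0xcf
10: ✓ MOVLS  r0←0x3e

VAL = 0x3c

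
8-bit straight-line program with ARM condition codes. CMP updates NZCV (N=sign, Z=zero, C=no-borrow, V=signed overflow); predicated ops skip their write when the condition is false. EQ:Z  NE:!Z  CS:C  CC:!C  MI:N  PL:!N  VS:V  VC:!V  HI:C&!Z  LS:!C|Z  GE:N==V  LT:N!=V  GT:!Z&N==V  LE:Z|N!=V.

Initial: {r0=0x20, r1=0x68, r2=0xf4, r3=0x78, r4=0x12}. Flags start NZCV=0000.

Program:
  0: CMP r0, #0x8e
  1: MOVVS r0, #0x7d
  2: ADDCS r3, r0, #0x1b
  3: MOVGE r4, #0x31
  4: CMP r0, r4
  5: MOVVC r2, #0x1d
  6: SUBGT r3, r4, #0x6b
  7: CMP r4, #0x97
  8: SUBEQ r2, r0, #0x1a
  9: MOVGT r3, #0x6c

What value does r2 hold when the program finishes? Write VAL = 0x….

VAL = 0x1d

[0] flags=1001 → (cmp)
[1] flags=1001 VS?T → r0=0x7d
[2] flags=1001 CS?F → skip
[3] flags=1001 GE?T → r4=0x31
[4] flags=0010 → (cmp)
[5] flags=0010 VC?T → r2=0x1d
[6] flags=0010 GT?T → r3=0xc6
[7] flags=1001 → (cmp)
[8] flags=1001 EQ?F → skip
[9] flags=1001 GT?T → r3=0x6c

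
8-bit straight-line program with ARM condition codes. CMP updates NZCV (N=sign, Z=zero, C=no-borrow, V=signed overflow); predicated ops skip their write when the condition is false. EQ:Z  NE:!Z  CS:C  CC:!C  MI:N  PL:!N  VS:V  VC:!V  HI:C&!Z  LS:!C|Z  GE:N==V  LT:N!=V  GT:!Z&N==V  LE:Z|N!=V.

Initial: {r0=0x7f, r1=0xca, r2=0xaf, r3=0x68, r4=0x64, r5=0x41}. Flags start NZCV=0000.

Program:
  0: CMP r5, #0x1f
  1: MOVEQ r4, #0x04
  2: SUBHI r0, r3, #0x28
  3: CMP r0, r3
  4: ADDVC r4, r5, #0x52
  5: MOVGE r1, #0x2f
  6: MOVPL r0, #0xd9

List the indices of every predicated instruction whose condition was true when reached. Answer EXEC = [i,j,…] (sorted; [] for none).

EXEC = [2,4]

0: ✓ CMP  NZCV=0010
1: · MOVEQ
2: ✓ SUBHI  r0←0x40
3: ✓ CMP  NZCV=1000
4: ✓ ADDVC  r4←0x93
5: · MOVGE
6: · MOVPL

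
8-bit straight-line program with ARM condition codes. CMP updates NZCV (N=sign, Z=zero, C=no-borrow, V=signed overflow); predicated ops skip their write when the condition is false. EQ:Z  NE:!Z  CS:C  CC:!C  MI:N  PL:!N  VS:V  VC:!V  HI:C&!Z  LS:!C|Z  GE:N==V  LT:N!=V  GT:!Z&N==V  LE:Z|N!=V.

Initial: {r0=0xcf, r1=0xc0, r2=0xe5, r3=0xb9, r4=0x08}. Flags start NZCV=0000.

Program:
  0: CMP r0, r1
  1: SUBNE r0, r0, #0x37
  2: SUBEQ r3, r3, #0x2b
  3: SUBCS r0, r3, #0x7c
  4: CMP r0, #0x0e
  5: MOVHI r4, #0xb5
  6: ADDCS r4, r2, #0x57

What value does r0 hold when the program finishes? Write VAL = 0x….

VAL = 0x3d

[0] flags=0010 → (cmp)
[1] flags=0010 NE?T → r0=0x98
[2] flags=0010 EQ?F → skip
[3] flags=0010 CS?T → r0=0x3d
[4] flags=0010 → (cmp)
[5] flags=0010 HI?T → r4=0xb5
[6] flags=0010 CS?T → r4=0x3c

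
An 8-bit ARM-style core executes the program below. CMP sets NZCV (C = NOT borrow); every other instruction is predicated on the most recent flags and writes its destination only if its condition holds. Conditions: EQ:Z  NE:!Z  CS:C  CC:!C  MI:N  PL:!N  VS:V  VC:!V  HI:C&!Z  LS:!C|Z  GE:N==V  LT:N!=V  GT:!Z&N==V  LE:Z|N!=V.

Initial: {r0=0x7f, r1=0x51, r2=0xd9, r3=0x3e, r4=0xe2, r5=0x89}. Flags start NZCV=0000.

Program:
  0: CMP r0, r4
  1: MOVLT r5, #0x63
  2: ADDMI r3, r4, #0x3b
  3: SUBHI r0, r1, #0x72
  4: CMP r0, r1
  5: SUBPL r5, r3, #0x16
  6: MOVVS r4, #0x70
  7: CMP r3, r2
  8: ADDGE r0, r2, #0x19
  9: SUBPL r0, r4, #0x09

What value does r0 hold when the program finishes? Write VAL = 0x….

VAL = 0xd9

[0] flags=1001 → (cmp)
[1] flags=1001 LT?F → skip
[2] flags=1001 MI?T → r3=0x1d
[3] flags=1001 HI?F → skip
[4] flags=0010 → (cmp)
[5] flags=0010 PL?T → r5=0x07
[6] flags=0010 VS?F → skip
[7] flags=0000 → (cmp)
[8] flags=0000 GE?T → r0=0xf2
[9] flags=0000 PL?T → r0=0xd9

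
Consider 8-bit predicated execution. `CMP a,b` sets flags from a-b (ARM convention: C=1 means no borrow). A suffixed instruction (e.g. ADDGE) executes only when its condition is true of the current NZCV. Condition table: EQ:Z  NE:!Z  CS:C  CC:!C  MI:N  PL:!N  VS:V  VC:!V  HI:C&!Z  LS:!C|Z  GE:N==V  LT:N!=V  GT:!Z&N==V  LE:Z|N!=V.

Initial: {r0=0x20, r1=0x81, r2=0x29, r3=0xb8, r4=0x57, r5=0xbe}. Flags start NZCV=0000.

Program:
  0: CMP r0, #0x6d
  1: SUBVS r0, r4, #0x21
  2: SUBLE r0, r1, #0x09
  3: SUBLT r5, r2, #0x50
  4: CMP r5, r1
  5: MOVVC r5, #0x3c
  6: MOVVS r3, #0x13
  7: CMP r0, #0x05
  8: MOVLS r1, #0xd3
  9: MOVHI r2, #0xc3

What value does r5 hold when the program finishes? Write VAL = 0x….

0: ✓ CMP  NZCV=1000
1: · SUBVS
2: ✓ SUBLE  r0←0x78
3: ✓ SUBLT  r5←0xd9
4: ✓ CMP  NZCV=0010
5: ✓ MOVVC  r5←0x3c
6: · MOVVS
7: ✓ CMP  NZCV=0010
8: · MOVLS
9: ✓ MOVHI  r2←0xc3

VAL = 0x3c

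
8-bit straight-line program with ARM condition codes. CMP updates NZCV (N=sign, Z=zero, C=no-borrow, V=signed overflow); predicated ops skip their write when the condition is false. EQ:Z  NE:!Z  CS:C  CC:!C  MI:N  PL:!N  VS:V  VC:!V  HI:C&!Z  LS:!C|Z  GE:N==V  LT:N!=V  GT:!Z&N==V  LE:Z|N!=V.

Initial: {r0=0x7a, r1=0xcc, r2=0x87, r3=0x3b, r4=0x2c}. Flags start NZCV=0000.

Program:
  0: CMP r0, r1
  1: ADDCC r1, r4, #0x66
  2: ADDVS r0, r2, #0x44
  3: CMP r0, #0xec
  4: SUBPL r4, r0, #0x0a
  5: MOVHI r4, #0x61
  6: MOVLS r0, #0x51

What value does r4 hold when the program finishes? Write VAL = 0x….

VAL = 0x2c

[0] flags=1001 → (cmp)
[1] flags=1001 CC?T → r1=0x92
[2] flags=1001 VS?T → r0=0xcb
[3] flags=1000 → (cmp)
[4] flags=1000 PL?F → skip
[5] flags=1000 HI?F → skip
[6] flags=1000 LS?T → r0=0x51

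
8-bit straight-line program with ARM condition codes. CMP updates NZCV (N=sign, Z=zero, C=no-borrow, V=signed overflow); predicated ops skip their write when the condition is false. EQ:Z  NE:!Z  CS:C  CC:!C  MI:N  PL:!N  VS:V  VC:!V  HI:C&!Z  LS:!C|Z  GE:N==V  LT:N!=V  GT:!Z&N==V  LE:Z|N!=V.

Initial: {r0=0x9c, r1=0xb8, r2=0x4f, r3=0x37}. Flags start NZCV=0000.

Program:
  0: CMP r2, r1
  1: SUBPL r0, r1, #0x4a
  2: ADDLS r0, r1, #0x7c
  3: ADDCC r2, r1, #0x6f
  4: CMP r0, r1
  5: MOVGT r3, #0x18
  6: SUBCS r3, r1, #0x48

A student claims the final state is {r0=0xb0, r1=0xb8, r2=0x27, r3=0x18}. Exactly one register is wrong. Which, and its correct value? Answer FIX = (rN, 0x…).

FIX = (r0, 0x34)

0: ✓ CMP  NZCV=1001
1: · SUBPL
2: ✓ ADDLS  r0←0x34
3: ✓ ADDCC  r2←0x27
4: ✓ CMP  NZCV=0000
5: ✓ MOVGT  r3←0x18
6: · SUBCS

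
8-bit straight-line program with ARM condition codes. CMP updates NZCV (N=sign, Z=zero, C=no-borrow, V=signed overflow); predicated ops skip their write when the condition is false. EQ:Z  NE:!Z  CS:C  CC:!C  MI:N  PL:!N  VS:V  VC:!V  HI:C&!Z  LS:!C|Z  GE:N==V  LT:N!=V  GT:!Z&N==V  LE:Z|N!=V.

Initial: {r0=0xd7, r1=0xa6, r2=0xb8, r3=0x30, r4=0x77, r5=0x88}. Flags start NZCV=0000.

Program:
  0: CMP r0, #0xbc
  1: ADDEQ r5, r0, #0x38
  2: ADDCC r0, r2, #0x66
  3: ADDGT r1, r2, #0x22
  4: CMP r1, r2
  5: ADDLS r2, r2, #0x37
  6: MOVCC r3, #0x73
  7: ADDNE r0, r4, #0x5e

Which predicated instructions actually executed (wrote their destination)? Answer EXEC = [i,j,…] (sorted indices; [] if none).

0: ✓ CMP  NZCV=0010
1: · ADDEQ
2: · ADDCC
3: ✓ ADDGT  r1←0xda
4: ✓ CMP  NZCV=0010
5: · ADDLS
6: · MOVCC
7: ✓ ADDNE  r0←0xd5

EXEC = [3,7]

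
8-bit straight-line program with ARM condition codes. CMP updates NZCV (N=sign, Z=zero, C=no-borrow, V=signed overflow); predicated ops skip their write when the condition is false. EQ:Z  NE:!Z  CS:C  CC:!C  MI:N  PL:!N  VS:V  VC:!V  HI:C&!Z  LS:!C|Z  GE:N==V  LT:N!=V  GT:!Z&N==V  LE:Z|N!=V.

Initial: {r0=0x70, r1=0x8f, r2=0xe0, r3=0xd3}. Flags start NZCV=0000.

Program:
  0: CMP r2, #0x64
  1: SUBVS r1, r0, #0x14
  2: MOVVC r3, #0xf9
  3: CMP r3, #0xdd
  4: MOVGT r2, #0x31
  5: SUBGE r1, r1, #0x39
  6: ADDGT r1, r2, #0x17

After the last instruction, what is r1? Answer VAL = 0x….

[0] flags=0011 → (cmp)
[1] flags=0011 VS?T → r1=0x5c
[2] flags=0011 VC?F → skip
[3] flags=1000 → (cmp)
[4] flags=1000 GT?F → skip
[5] flags=1000 GE?F → skip
[6] flags=1000 GT?F → skip

VAL = 0x5c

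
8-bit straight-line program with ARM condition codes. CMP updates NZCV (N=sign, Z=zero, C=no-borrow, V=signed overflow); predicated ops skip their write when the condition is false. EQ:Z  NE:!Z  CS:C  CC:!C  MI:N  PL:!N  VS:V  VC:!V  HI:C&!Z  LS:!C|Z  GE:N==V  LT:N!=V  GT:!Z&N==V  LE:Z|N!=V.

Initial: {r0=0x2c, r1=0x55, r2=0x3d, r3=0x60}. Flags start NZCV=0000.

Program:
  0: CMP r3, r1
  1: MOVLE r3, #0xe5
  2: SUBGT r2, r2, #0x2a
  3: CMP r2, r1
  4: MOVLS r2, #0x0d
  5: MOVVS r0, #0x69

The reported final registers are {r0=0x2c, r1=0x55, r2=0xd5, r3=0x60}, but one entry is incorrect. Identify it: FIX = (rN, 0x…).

FIX = (r2, 0x0d)

[0] flags=0010 → (cmp)
[1] flags=0010 LE?F → skip
[2] flags=0010 GT?T → r2=0x13
[3] flags=1000 → (cmp)
[4] flags=1000 LS?T → r2=0x0d
[5] flags=1000 VS?F → skip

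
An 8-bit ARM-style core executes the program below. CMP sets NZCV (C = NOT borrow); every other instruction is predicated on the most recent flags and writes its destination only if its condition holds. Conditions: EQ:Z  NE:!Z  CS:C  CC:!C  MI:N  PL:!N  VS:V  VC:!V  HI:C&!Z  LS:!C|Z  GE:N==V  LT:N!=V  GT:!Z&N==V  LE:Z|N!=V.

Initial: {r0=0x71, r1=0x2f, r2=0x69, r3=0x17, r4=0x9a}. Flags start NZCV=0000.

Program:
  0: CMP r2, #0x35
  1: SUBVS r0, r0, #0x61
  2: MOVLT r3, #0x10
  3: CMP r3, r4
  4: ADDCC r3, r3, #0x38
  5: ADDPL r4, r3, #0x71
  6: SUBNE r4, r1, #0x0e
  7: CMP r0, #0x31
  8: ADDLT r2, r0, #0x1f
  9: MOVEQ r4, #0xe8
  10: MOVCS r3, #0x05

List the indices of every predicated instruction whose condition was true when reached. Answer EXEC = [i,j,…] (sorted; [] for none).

[0] flags=0010 → (cmp)
[1] flags=0010 VS?F → skip
[2] flags=0010 LT?F → skip
[3] flags=0000 → (cmp)
[4] flags=0000 CC?T → r3=0x4f
[5] flags=0000 PL?T → r4=0xc0
[6] flags=0000 NE?T → r4=0x21
[7] flags=0010 → (cmp)
[8] flags=0010 LT?F → skip
[9] flags=0010 EQ?F → skip
[10] flags=0010 CS?T → r3=0x05

EXEC = [4,5,6,10]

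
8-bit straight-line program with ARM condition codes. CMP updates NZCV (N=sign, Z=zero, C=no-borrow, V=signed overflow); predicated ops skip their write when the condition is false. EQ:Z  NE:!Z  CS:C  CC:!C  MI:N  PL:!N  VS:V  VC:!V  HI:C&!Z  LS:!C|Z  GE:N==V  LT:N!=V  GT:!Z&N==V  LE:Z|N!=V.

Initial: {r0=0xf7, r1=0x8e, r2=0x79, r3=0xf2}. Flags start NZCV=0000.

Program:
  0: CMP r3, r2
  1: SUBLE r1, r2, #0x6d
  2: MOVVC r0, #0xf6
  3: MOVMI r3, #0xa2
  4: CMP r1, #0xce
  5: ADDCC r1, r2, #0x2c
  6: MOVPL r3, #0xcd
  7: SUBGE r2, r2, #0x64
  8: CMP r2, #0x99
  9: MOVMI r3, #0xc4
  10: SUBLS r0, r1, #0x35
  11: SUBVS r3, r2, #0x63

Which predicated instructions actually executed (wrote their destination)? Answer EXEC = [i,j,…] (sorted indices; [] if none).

EXEC = [1,5,6,7,10]

[0] flags=0011 → (cmp)
[1] flags=0011 LE?T → r1=0x0c
[2] flags=0011 VC?F → skip
[3] flags=0011 MI?F → skip
[4] flags=0000 → (cmp)
[5] flags=0000 CC?T → r1=0xa5
[6] flags=0000 PL?T → r3=0xcd
[7] flags=0000 GE?T → r2=0x15
[8] flags=0000 → (cmp)
[9] flags=0000 MI?F → skip
[10] flags=0000 LS?T → r0=0x70
[11] flags=0000 VS?F → skip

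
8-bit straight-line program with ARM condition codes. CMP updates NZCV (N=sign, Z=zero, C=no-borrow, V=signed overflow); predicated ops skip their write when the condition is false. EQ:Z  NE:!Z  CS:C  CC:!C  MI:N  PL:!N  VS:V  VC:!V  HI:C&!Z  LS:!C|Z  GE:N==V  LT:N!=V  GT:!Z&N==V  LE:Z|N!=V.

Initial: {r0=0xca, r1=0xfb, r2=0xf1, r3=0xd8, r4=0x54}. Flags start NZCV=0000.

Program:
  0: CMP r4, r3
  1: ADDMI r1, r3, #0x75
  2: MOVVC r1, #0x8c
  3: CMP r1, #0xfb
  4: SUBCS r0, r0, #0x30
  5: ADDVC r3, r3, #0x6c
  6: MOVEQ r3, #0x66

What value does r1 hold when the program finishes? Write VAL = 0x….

[0] flags=0000 → (cmp)
[1] flags=0000 MI?F → skip
[2] flags=0000 VC?T → r1=0x8c
[3] flags=1000 → (cmp)
[4] flags=1000 CS?F → skip
[5] flags=1000 VC?T → r3=0x44
[6] flags=1000 EQ?F → skip

VAL = 0x8c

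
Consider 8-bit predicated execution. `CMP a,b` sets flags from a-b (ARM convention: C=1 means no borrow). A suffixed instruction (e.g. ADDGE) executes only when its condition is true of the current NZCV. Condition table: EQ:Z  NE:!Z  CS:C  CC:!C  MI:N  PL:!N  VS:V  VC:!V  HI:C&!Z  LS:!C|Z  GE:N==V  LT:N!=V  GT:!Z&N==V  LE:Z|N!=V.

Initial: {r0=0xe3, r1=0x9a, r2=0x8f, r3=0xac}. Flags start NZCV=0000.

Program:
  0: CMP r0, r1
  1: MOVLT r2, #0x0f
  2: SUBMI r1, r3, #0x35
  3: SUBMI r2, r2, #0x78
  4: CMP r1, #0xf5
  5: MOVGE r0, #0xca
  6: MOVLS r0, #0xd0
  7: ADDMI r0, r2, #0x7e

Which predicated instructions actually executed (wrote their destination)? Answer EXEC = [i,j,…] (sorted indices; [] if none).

EXEC = [6,7]

0: ✓ CMP  NZCV=0010
1: · MOVLT
2: · SUBMI
3: · SUBMI
4: ✓ CMP  NZCV=1000
5: · MOVGE
6: ✓ MOVLS  r0←0xd0
7: ✓ ADDMI  r0←0x0d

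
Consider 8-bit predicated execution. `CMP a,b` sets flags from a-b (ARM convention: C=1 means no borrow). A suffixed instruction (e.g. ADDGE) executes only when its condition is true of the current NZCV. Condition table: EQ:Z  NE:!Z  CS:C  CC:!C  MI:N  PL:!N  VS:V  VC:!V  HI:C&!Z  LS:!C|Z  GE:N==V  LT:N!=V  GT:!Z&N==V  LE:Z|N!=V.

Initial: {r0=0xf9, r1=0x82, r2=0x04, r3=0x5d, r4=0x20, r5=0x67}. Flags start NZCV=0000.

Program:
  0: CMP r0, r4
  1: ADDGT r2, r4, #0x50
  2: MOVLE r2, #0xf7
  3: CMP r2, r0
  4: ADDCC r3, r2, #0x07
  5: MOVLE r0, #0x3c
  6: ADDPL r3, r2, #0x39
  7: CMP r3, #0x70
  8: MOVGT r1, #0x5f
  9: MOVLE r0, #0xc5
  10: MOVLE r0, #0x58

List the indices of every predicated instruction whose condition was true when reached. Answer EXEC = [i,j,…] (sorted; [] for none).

EXEC = [2,4,5,9,10]

0: ✓ CMP  NZCV=1010
1: · ADDGT
2: ✓ MOVLE  r2←0xf7
3: ✓ CMP  NZCV=1000
4: ✓ ADDCC  r3←0xfe
5: ✓ MOVLE  r0←0x3c
6: · ADDPL
7: ✓ CMP  NZCV=1010
8: · MOVGT
9: ✓ MOVLE  r0←0xc5
10: ✓ MOVLE  r0←0x58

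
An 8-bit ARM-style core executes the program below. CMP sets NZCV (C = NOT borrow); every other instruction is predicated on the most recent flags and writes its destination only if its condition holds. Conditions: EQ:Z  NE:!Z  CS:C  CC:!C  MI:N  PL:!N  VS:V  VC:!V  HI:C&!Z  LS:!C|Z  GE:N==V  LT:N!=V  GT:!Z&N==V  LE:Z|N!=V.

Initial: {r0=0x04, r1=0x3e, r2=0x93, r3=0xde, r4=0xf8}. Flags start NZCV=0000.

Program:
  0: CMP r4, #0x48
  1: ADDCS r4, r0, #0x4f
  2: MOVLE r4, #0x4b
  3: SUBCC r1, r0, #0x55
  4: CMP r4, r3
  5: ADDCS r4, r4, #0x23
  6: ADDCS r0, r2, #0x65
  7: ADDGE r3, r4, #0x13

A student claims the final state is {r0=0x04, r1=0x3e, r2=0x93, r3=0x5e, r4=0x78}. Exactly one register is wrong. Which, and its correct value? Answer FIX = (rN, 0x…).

FIX = (r4, 0x4b)

[0] flags=1010 → (cmp)
[1] flags=1010 CS?T → r4=0x53
[2] flags=1010 LE?T → r4=0x4b
[3] flags=1010 CC?F → skip
[4] flags=0000 → (cmp)
[5] flags=0000 CS?F → skip
[6] flags=0000 CS?F → skip
[7] flags=0000 GE?T → r3=0x5e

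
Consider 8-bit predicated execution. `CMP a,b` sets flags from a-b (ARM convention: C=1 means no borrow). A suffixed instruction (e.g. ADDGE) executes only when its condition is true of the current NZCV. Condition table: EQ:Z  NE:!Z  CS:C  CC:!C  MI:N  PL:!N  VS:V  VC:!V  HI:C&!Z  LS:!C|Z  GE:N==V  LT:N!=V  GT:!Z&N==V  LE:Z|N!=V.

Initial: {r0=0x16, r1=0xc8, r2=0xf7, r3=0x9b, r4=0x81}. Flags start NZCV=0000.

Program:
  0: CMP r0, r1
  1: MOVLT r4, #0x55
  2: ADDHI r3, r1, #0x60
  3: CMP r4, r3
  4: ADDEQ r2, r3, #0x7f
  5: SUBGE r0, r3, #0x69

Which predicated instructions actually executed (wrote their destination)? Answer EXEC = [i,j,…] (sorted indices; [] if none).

[0] flags=0000 → (cmp)
[1] flags=0000 LT?F → skip
[2] flags=0000 HI?F → skip
[3] flags=1000 → (cmp)
[4] flags=1000 EQ?F → skip
[5] flags=1000 GE?F → skip

EXEC = []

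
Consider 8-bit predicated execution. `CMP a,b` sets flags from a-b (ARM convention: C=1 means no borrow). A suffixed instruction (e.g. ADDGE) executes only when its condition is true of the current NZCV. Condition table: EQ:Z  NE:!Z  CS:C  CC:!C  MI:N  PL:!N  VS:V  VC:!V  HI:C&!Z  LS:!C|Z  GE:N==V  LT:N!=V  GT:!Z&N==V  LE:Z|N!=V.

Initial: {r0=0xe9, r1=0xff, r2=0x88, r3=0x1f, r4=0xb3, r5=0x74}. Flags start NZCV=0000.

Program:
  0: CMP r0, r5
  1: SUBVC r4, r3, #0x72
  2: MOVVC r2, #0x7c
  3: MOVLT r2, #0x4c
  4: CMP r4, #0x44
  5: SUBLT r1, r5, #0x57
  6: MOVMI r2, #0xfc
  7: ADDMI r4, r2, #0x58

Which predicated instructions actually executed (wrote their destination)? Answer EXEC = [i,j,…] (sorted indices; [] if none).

[0] flags=0011 → (cmp)
[1] flags=0011 VC?F → skip
[2] flags=0011 VC?F → skip
[3] flags=0011 LT?T → r2=0x4c
[4] flags=0011 → (cmp)
[5] flags=0011 LT?T → r1=0x1d
[6] flags=0011 MI?F → skip
[7] flags=0011 MI?F → skip

EXEC = [3,5]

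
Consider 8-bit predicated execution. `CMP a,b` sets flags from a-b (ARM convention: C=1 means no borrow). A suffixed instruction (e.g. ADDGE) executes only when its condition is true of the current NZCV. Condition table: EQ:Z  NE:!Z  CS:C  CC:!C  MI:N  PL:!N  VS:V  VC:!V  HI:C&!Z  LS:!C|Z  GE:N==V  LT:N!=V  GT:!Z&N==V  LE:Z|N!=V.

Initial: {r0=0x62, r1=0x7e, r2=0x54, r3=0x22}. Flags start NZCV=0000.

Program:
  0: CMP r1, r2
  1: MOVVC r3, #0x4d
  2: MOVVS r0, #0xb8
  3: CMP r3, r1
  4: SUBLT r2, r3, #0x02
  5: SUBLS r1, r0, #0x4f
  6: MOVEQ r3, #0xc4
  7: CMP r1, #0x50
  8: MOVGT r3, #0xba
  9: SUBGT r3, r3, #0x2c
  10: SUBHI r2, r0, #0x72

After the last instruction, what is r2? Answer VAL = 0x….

VAL = 0x4b

[0] flags=0010 → (cmp)
[1] flags=0010 VC?T → r3=0x4d
[2] flags=0010 VS?F → skip
[3] flags=1000 → (cmp)
[4] flags=1000 LT?T → r2=0x4b
[5] flags=1000 LS?T → r1=0x13
[6] flags=1000 EQ?F → skip
[7] flags=1000 → (cmp)
[8] flags=1000 GT?F → skip
[9] flags=1000 GT?F → skip
[10] flags=1000 HI?F → skip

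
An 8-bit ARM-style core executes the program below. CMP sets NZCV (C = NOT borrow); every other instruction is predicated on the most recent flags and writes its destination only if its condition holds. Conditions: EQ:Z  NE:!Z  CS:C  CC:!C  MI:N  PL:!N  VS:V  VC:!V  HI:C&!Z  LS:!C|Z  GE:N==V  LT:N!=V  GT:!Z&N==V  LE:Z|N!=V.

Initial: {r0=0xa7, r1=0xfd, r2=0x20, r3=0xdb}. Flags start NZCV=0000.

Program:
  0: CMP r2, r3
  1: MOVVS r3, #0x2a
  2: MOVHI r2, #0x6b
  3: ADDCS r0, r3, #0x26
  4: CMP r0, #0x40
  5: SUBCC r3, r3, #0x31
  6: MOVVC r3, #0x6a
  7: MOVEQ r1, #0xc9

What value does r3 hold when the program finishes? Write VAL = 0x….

0: ✓ CMP  NZCV=0000
1: · MOVVS
2: · MOVHI
3: · ADDCS
4: ✓ CMP  NZCV=0011
5: · SUBCC
6: · MOVVC
7: · MOVEQ

VAL = 0xdb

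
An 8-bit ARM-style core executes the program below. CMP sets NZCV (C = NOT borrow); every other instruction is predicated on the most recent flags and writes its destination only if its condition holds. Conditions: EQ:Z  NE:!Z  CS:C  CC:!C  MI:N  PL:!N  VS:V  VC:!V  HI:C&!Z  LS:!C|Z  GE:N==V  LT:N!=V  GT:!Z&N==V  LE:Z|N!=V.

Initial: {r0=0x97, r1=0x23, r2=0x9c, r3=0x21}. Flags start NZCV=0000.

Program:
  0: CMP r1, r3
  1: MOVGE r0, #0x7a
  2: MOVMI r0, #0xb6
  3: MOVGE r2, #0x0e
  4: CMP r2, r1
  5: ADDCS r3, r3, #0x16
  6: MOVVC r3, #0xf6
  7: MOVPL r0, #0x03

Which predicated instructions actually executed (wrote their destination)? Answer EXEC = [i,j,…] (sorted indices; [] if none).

EXEC = [1,3,6]

[0] flags=0010 → (cmp)
[1] flags=0010 GE?T → r0=0x7a
[2] flags=0010 MI?F → skip
[3] flags=0010 GE?T → r2=0x0e
[4] flags=1000 → (cmp)
[5] flags=1000 CS?F → skip
[6] flags=1000 VC?T → r3=0xf6
[7] flags=1000 PL?F → skip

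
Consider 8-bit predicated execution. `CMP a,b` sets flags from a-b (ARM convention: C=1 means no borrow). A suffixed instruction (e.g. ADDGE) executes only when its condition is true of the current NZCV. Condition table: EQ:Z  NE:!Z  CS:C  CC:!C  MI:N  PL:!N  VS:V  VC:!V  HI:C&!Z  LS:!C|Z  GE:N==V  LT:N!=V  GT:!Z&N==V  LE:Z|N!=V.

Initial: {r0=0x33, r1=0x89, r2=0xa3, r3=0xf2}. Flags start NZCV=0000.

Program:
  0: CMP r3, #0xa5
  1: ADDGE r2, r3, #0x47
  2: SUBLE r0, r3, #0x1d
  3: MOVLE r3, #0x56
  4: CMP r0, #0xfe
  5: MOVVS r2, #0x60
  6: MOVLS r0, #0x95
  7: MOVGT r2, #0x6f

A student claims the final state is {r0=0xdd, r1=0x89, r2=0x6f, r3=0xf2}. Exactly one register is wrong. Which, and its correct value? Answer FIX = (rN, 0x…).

FIX = (r0, 0x95)

[0] flags=0010 → (cmp)
[1] flags=0010 GE?T → r2=0x39
[2] flags=0010 LE?F → skip
[3] flags=0010 LE?F → skip
[4] flags=0000 → (cmp)
[5] flags=0000 VS?F → skip
[6] flags=0000 LS?T → r0=0x95
[7] flags=0000 GT?T → r2=0x6f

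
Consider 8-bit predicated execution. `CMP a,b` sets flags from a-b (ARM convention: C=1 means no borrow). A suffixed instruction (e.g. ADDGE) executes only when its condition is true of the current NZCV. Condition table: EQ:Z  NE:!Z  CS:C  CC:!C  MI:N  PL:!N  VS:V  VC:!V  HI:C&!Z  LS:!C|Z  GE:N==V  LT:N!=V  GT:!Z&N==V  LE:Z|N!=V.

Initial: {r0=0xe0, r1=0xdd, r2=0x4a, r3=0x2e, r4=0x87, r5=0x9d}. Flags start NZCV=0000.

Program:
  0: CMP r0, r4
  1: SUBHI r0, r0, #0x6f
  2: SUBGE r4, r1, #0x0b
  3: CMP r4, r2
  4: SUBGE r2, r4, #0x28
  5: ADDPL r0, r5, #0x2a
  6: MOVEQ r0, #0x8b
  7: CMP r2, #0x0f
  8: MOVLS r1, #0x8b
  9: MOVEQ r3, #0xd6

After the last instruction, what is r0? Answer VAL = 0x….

VAL = 0x71

0: ✓ CMP  NZCV=0010
1: ✓ SUBHI  r0←0x71
2: ✓ SUBGE  r4←0xd2
3: ✓ CMP  NZCV=1010
4: · SUBGE
5: · ADDPL
6: · MOVEQ
7: ✓ CMP  NZCV=0010
8: · MOVLS
9: · MOVEQ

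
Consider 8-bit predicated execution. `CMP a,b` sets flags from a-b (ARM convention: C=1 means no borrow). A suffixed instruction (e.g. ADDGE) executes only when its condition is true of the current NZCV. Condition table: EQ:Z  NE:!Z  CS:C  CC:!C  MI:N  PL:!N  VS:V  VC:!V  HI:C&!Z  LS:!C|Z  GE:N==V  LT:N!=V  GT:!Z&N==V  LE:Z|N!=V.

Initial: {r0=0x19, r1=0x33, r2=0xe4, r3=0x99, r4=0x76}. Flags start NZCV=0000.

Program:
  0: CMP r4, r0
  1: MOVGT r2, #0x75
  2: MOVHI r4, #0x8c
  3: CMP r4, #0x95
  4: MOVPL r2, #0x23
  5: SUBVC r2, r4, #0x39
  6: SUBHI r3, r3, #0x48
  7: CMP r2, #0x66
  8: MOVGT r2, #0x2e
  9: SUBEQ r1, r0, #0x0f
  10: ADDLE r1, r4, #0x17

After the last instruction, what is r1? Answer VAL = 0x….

0: ✓ CMP  NZCV=0010
1: ✓ MOVGT  r2←0x75
2: ✓ MOVHI  r4←0x8c
3: ✓ CMP  NZCV=1000
4: · MOVPL
5: ✓ SUBVC  r2←0x53
6: · SUBHI
7: ✓ CMP  NZCV=1000
8: · MOVGT
9: · SUBEQ
10: ✓ ADDLE  r1←0xa3

VAL = 0xa3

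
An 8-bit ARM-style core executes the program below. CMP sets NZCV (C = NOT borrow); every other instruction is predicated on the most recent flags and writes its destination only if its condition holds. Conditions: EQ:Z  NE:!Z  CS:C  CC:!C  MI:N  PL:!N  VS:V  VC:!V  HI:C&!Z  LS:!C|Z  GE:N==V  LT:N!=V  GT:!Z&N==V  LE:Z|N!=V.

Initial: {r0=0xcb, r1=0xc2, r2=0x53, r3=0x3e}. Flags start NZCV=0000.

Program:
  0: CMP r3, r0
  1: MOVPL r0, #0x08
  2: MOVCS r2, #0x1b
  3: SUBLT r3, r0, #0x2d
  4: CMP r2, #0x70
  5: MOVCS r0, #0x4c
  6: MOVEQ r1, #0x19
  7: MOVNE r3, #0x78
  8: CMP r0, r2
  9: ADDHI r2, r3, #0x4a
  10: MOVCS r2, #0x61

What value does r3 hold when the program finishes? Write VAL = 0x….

VAL = 0x78

[0] flags=0000 → (cmp)
[1] flags=0000 PL?T → r0=0x08
[2] flags=0000 CS?F → skip
[3] flags=0000 LT?F → skip
[4] flags=1000 → (cmp)
[5] flags=1000 CS?F → skip
[6] flags=1000 EQ?F → skip
[7] flags=1000 NE?T → r3=0x78
[8] flags=1000 → (cmp)
[9] flags=1000 HI?F → skip
[10] flags=1000 CS?F → skip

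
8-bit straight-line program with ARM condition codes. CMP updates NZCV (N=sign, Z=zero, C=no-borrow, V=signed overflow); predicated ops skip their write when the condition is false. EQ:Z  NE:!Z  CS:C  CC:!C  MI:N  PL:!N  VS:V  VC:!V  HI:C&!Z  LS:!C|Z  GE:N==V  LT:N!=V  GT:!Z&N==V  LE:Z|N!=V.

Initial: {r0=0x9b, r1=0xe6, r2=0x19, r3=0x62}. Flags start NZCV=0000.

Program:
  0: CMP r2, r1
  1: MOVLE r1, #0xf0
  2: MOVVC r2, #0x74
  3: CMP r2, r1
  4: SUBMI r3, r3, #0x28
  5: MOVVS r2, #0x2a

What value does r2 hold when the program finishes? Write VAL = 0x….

0: ✓ CMP  NZCV=0000
1: · MOVLE
2: ✓ MOVVC  r2←0x74
3: ✓ CMP  NZCV=1001
4: ✓ SUBMI  r3←0x3a
5: ✓ MOVVS  r2←0x2a

VAL = 0x2a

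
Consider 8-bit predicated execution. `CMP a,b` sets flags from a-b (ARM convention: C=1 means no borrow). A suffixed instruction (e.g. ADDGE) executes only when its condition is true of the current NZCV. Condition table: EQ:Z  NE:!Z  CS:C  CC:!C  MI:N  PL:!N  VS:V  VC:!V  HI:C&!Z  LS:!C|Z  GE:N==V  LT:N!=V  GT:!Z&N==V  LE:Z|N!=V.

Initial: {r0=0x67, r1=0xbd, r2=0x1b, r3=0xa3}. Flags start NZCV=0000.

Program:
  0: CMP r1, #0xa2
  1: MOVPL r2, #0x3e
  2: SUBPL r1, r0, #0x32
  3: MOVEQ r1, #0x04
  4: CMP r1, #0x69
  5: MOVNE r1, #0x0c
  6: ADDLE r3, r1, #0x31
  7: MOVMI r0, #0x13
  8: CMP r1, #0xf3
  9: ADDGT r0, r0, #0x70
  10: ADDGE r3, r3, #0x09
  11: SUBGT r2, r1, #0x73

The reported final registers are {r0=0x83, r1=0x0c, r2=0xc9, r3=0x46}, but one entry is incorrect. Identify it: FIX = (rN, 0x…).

[0] flags=0010 → (cmp)
[1] flags=0010 PL?T → r2=0x3e
[2] flags=0010 PL?T → r1=0x35
[3] flags=0010 EQ?F → skip
[4] flags=1000 → (cmp)
[5] flags=1000 NE?T → r1=0x0c
[6] flags=1000 LE?T → r3=0x3d
[7] flags=1000 MI?T → r0=0x13
[8] flags=0000 → (cmp)
[9] flags=0000 GT?T → r0=0x83
[10] flags=0000 GE?T → r3=0x46
[11] flags=0000 GT?T → r2=0x99

FIX = (r2, 0x99)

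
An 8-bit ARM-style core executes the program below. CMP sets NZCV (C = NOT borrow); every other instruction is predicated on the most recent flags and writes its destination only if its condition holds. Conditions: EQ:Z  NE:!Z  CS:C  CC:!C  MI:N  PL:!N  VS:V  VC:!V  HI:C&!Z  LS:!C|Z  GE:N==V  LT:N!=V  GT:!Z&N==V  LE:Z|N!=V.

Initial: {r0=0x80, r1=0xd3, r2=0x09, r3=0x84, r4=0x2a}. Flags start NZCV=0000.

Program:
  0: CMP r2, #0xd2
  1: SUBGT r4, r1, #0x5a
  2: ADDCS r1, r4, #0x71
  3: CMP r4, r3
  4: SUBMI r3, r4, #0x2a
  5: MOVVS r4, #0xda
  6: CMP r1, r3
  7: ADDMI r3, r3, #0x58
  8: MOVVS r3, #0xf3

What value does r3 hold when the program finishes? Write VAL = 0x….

VAL = 0xa7

0: ✓ CMP  NZCV=0000
1: ✓ SUBGT  r4←0x79
2: · ADDCS
3: ✓ CMP  NZCV=1001
4: ✓ SUBMI  r3←0x4f
5: ✓ MOVVS  r4←0xda
6: ✓ CMP  NZCV=1010
7: ✓ ADDMI  r3←0xa7
8: · MOVVS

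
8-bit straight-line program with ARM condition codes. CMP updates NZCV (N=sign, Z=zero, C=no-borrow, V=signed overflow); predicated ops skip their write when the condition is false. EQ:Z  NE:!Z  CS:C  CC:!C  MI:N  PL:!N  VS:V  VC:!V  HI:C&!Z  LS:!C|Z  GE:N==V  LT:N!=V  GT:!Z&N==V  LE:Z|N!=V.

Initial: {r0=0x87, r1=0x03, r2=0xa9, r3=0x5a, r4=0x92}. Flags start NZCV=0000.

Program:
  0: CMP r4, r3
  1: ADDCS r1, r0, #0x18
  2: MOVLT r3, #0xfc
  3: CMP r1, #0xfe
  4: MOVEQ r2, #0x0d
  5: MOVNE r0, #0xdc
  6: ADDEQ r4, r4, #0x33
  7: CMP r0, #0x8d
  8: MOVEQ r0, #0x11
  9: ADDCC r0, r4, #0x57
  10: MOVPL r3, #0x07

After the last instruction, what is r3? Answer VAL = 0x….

VAL = 0x07

[0] flags=0011 → (cmp)
[1] flags=0011 CS?T → r1=0x9f
[2] flags=0011 LT?T → r3=0xfc
[3] flags=1000 → (cmp)
[4] flags=1000 EQ?F → skip
[5] flags=1000 NE?T → r0=0xdc
[6] flags=1000 EQ?F → skip
[7] flags=0010 → (cmp)
[8] flags=0010 EQ?F → skip
[9] flags=0010 CC?F → skip
[10] flags=0010 PL?T → r3=0x07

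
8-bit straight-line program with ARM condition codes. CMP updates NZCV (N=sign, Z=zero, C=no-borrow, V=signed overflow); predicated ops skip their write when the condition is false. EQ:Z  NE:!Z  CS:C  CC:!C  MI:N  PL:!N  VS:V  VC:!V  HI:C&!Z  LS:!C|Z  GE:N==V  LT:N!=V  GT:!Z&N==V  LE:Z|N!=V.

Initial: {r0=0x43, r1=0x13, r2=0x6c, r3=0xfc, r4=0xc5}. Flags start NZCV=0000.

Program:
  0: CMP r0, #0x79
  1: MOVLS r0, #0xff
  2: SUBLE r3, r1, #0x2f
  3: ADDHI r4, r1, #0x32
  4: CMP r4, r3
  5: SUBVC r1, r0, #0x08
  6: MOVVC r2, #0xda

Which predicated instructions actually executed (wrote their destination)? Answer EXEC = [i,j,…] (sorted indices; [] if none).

0: ✓ CMP  NZCV=1000
1: ✓ MOVLS  r0←0xff
2: ✓ SUBLE  r3←0xe4
3: · ADDHI
4: ✓ CMP  NZCV=1000
5: ✓ SUBVC  r1←0xf7
6: ✓ MOVVC  r2←0xda

EXEC = [1,2,5,6]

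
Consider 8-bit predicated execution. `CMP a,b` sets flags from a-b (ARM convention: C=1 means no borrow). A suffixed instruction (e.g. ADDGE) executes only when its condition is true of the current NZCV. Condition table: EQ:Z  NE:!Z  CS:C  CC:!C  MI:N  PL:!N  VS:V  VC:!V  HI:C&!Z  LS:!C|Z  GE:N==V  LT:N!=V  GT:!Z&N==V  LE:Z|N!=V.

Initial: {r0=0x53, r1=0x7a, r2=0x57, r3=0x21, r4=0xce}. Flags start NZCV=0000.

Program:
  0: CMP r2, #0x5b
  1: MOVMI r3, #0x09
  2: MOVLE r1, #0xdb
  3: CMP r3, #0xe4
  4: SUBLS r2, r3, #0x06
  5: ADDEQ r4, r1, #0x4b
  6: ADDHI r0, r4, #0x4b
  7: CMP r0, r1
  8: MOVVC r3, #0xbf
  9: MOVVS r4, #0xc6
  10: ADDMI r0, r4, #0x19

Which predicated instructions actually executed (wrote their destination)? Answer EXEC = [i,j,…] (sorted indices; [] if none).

0: ✓ CMP  NZCV=1000
1: ✓ MOVMI  r3←0x09
2: ✓ MOVLE  r1←0xdb
3: ✓ CMP  NZCV=0000
4: ✓ SUBLS  r2←0x03
5: · ADDEQ
6: · ADDHI
7: ✓ CMP  NZCV=0000
8: ✓ MOVVC  r3←0xbf
9: · MOVVS
10: · ADDMI

EXEC = [1,2,4,8]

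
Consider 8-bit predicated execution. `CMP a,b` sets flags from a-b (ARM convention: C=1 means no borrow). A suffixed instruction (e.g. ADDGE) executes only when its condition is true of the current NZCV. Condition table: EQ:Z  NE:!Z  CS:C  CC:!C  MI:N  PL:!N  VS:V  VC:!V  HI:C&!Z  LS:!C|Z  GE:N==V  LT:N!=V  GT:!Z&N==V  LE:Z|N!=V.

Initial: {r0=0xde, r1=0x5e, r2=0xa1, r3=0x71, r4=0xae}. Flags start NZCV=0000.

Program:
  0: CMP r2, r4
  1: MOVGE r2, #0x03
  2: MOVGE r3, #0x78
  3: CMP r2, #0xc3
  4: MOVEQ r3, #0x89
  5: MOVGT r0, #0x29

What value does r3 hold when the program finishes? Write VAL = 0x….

0: ✓ CMP  NZCV=1000
1: · MOVGE
2: · MOVGE
3: ✓ CMP  NZCV=1000
4: · MOVEQ
5: · MOVGT

VAL = 0x71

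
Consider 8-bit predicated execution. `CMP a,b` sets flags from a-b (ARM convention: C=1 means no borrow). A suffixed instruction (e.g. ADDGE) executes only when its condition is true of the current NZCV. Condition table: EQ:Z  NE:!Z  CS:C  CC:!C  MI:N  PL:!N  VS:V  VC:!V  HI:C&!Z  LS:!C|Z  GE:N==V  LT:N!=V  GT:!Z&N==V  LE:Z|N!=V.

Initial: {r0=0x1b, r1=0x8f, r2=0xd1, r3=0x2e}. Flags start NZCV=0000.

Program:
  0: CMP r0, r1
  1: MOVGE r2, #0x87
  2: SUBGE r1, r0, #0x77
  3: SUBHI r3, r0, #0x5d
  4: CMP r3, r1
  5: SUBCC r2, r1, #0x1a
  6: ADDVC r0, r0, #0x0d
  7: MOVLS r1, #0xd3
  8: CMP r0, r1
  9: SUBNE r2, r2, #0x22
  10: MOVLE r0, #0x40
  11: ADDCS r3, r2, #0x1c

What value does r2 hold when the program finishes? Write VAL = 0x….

[0] flags=1001 → (cmp)
[1] flags=1001 GE?T → r2=0x87
[2] flags=1001 GE?T → r1=0xa4
[3] flags=1001 HI?F → skip
[4] flags=1001 → (cmp)
[5] flags=1001 CC?T → r2=0x8a
[6] flags=1001 VC?F → skip
[7] flags=1001 LS?T → r1=0xd3
[8] flags=0000 → (cmp)
[9] flags=0000 NE?T → r2=0x68
[10] flags=0000 LE?F → skip
[11] flags=0000 CS?F → skip

VAL = 0x68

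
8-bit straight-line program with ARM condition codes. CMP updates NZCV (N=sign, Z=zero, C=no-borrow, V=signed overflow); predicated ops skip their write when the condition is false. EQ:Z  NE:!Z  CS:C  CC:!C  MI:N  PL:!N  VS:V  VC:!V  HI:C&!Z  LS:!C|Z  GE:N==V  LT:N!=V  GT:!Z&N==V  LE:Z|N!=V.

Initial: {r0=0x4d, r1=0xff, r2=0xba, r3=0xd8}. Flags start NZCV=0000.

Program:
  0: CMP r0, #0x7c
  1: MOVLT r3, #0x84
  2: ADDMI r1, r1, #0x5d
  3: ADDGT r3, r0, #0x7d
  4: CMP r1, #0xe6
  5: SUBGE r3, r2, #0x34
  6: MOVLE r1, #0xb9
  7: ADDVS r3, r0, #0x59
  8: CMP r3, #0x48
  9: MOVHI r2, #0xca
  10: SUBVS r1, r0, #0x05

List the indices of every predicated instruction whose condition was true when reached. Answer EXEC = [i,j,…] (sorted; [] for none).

0: ✓ CMP  NZCV=1000
1: ✓ MOVLT  r3←0x84
2: ✓ ADDMI  r1←0x5c
3: · ADDGT
4: ✓ CMP  NZCV=0000
5: ✓ SUBGE  r3←0x86
6: · MOVLE
7: · ADDVS
8: ✓ CMP  NZCV=0011
9: ✓ MOVHI  r2←0xca
10: ✓ SUBVS  r1←0x48

EXEC = [1,2,5,9,10]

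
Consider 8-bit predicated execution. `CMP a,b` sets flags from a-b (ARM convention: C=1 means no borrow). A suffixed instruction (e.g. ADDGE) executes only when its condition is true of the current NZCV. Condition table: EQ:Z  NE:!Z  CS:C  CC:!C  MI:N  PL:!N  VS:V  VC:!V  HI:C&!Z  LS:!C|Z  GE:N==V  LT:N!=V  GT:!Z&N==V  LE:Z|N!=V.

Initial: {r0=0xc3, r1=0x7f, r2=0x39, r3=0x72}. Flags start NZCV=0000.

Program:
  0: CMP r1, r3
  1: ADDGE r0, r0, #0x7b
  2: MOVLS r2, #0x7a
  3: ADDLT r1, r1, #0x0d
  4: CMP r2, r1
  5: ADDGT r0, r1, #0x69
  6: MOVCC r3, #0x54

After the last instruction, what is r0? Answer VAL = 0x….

[0] flags=0010 → (cmp)
[1] flags=0010 GE?T → r0=0x3e
[2] flags=0010 LS?F → skip
[3] flags=0010 LT?F → skip
[4] flags=1000 → (cmp)
[5] flags=1000 GT?F → skip
[6] flags=1000 CC?T → r3=0x54

VAL = 0x3e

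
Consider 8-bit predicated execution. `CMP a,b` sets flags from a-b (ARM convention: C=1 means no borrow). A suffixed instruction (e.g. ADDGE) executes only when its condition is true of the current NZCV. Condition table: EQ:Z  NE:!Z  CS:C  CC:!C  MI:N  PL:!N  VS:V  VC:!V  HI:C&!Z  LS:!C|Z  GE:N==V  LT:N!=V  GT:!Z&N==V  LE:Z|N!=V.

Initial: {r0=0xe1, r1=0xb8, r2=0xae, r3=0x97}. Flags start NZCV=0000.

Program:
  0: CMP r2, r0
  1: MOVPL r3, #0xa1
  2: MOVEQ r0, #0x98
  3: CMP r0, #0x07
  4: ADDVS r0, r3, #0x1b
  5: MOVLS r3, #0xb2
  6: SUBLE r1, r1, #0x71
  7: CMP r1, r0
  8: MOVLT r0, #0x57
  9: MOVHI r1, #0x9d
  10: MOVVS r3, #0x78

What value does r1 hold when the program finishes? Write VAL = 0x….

0: ✓ CMP  NZCV=1000
1: · MOVPL
2: · MOVEQ
3: ✓ CMP  NZCV=1010
4: · ADDVS
5: · MOVLS
6: ✓ SUBLE  r1←0x47
7: ✓ CMP  NZCV=0000
8: · MOVLT
9: · MOVHI
10: · MOVVS

VAL = 0x47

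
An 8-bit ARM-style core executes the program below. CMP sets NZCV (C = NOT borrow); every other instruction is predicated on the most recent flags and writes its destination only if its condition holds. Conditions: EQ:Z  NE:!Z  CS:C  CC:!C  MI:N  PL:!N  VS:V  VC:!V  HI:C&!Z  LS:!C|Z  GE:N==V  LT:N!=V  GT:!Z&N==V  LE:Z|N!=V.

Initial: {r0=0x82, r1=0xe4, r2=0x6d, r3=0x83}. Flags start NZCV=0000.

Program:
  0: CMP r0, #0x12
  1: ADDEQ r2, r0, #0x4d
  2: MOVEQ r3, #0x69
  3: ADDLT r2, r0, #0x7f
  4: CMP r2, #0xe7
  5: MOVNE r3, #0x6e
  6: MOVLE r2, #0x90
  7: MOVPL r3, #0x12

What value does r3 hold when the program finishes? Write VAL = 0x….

[0] flags=0011 → (cmp)
[1] flags=0011 EQ?F → skip
[2] flags=0011 EQ?F → skip
[3] flags=0011 LT?T → r2=0x01
[4] flags=0000 → (cmp)
[5] flags=0000 NE?T → r3=0x6e
[6] flags=0000 LE?F → skip
[7] flags=0000 PL?T → r3=0x12

VAL = 0x12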